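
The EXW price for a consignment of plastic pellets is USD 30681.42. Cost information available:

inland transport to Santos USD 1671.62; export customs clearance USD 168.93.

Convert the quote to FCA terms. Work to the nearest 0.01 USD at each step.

FCA price: USD 32521.97

From EXW to FCA, the seller additionally bears: inland to port, export clearance.
FCA price = 30681.42 + 1671.62 + 168.93 = 32521.97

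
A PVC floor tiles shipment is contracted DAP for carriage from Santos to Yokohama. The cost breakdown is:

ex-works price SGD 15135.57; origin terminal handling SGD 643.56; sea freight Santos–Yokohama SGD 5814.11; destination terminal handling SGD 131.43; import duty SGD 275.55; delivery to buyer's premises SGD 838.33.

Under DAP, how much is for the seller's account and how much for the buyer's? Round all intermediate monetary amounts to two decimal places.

Seller: SGD 22563.00; buyer: SGD 275.55

DAP: the seller bears all costs to the named destination except import duty and clearance.
Seller's account: goods 15135.57 + origin terminal 643.56 + freight 5814.11 + destination terminal 131.43 + delivery 838.33 = 22563.00
Buyer's account: duty 275.55 = 275.55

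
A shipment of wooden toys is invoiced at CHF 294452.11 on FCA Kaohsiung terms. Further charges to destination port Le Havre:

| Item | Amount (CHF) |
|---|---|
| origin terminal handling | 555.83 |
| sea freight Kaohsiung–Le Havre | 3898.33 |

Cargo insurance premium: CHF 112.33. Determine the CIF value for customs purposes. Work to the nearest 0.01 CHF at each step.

CIF value: CHF 299018.60

CIF = FCA price + pre-shipment costs + freight + insurance
CIF = 294452.11 + 555.83 + 3898.33 + 112.33 = 299018.60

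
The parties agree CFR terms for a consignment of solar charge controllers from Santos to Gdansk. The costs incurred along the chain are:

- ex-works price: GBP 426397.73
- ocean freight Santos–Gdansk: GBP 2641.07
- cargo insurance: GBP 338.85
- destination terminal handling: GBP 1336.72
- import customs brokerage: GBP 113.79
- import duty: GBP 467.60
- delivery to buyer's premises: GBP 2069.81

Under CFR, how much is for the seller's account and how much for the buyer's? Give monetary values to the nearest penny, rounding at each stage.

Seller: GBP 429038.80; buyer: GBP 4326.77

CFR: the seller pays costs through ocean freight to the destination port, but not insurance.
Seller's account: goods 426397.73 + freight 2641.07 = 429038.80
Buyer's account: insurance 338.85 + destination terminal 1336.72 + brokerage 113.79 + duty 467.60 + delivery 2069.81 = 4326.77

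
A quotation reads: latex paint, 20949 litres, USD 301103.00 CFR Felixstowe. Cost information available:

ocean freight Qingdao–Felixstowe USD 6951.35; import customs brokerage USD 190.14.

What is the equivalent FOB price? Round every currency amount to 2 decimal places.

Not relevant to the conversion: brokerage — on the buyer under both terms; not part of either seller's price.
From CFR to FOB, the seller no longer bears: freight.
FOB price = 301103.00 − 6951.35 = 294151.65

FOB price: USD 294151.65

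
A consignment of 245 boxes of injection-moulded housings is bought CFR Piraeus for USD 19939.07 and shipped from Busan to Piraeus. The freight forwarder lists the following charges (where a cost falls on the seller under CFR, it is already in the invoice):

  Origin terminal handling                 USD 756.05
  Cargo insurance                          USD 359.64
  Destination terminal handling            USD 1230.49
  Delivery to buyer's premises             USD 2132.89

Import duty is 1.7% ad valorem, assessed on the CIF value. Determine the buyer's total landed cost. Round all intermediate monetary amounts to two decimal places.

Total landed cost: USD 24007.17

CFR: the seller pays costs through ocean freight to the destination port, but not insurance.
Already in the invoice (seller's account under CFR): origin terminal — exclude.
CIF value = CFR price + insurance = 19939.07 + 359.64 = 20298.71
Import duty = 20298.71 × 1.7% = 345.08
Buyer bears: insurance 359.64 + destination terminal 1230.49 + delivery 2132.89 + duty 345.08 = 4068.10
Landed cost = invoice 19939.07 + 4068.10 = 24007.17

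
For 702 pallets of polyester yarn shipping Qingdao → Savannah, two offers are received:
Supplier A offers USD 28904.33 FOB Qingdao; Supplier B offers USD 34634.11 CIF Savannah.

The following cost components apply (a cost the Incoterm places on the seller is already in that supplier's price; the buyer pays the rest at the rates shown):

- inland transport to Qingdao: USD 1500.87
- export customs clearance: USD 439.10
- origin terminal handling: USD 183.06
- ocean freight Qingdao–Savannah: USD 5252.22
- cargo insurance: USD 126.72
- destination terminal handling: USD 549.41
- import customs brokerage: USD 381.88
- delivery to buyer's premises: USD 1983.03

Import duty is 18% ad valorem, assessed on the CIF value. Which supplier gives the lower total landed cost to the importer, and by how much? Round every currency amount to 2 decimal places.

Supplier A (FOB):
CIF value = FOB price + freight + insurance = 28904.33 + 5252.22 + 126.72 = 34283.27
Import duty = 34283.27 × 18% = 6170.99
Buyer bears (A): 5252.22 + 126.72 + 549.41 + 381.88 + 1983.03 = 8293.26
Landed cost (A) = invoice 28904.33 + 8293.26 + duty 6170.99 = 43368.58
Supplier B (CIF):
The CIF price already equals the CIF value: 34634.11
Import duty = 34634.11 × 18% = 6234.14
Buyer bears (B): 549.41 + 381.88 + 1983.03 = 2914.32
Landed cost (B) = invoice 34634.11 + 2914.32 + duty 6234.14 = 43782.57
Difference = |43368.58 − 43782.57| = 413.99

Supplier A is cheaper by USD 413.99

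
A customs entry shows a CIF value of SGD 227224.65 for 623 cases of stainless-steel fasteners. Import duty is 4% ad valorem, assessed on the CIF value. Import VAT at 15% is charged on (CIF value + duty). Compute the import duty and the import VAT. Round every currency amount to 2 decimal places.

Import duty = 227224.65 × 4% = 9088.99
VAT base = CIF + duty = 227224.65 + 9088.99 = 236313.64
Import VAT = 236313.64 × 15% = 35447.05

Import duty: SGD 9088.99; import VAT: SGD 35447.05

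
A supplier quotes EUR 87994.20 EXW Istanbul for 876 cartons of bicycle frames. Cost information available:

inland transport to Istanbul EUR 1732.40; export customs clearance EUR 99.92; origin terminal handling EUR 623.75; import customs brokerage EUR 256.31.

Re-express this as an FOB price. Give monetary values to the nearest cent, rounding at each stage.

FOB price: EUR 90450.27

Not relevant to the conversion: brokerage — on the buyer under both terms; not part of either seller's price.
From EXW to FOB, the seller additionally bears: inland to port, export clearance, origin terminal.
FOB price = 87994.20 + 1732.40 + 99.92 + 623.75 = 90450.27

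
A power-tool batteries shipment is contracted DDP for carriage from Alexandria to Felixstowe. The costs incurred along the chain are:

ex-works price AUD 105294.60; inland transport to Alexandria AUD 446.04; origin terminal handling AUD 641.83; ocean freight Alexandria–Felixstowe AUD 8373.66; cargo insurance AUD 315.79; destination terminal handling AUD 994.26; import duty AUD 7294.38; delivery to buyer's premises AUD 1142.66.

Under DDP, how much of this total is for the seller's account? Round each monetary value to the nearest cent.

Seller's account: AUD 124503.22

DDP: the seller bears all costs including import duty.
Seller's account: goods 105294.60 + inland to port 446.04 + origin terminal 641.83 + freight 8373.66 + insurance 315.79 + destination terminal 994.26 + duty 7294.38 + delivery 1142.66 = 124503.22
Buyer's account: 0.00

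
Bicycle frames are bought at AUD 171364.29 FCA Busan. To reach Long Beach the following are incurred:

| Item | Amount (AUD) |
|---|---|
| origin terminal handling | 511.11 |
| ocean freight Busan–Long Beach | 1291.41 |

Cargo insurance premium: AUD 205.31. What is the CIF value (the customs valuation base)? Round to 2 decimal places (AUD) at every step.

CIF value: AUD 173372.12

CIF = FCA price + pre-shipment costs + freight + insurance
CIF = 171364.29 + 511.11 + 1291.41 + 205.31 = 173372.12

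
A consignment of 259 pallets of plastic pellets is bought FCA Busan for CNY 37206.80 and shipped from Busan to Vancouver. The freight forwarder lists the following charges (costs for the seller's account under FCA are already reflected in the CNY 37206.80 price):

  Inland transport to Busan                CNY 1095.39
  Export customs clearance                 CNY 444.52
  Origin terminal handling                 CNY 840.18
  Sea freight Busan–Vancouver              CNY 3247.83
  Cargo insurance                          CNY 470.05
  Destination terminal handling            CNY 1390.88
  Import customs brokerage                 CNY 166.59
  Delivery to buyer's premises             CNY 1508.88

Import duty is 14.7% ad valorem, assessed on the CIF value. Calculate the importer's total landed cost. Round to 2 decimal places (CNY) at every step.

FCA: the seller delivers export-cleared goods to the carrier; the buyer bears costs from that point.
Already in the invoice (seller's account under FCA): inland to port, export clearance — exclude.
CIF value = FCA price + origin terminal + freight + insurance = 37206.80 + 840.18 + 3247.83 + 470.05 = 41764.86
Import duty = 41764.86 × 14.7% = 6139.43
Buyer bears: origin terminal 840.18 + freight 3247.83 + insurance 470.05 + destination terminal 1390.88 + brokerage 166.59 + delivery 1508.88 + duty 6139.43 = 13763.84
Landed cost = invoice 37206.80 + 13763.84 = 50970.64

Total landed cost: CNY 50970.64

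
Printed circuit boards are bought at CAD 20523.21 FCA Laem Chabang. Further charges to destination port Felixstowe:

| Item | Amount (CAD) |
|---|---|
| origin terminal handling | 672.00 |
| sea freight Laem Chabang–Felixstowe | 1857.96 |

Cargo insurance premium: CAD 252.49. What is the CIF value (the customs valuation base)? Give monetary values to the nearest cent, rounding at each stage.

CIF = FCA price + pre-shipment costs + freight + insurance
CIF = 20523.21 + 672.00 + 1857.96 + 252.49 = 23305.66

CIF value: CAD 23305.66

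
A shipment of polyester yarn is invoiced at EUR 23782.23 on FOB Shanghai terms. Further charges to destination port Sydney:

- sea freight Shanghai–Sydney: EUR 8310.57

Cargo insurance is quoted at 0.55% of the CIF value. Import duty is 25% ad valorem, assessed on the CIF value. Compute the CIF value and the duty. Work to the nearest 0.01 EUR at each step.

CIF value: EUR 32270.29; import duty: EUR 8067.57

Let C be the CIF value. C = FOB price + freight + 0.55% × C
C − 0.55% × C = 23782.23 + 8310.57
0.9945 × C = 32092.80
C = 32092.80 / 0.9945 = 32270.29
Insurance premium = 0.55% × 32270.29 = 177.49
Import duty = 32270.29 × 25% = 8067.57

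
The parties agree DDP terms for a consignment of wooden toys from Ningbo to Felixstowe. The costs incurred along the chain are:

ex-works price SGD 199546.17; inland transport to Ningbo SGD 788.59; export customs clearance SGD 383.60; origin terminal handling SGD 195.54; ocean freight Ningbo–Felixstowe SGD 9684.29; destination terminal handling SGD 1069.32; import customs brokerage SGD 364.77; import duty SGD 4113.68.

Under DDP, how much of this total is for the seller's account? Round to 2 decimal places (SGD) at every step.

Seller's account: SGD 216145.96

DDP: the seller bears all costs including import duty.
Seller's account: goods 199546.17 + inland to port 788.59 + export clearance 383.60 + origin terminal 195.54 + freight 9684.29 + destination terminal 1069.32 + brokerage 364.77 + duty 4113.68 = 216145.96
Buyer's account: 0.00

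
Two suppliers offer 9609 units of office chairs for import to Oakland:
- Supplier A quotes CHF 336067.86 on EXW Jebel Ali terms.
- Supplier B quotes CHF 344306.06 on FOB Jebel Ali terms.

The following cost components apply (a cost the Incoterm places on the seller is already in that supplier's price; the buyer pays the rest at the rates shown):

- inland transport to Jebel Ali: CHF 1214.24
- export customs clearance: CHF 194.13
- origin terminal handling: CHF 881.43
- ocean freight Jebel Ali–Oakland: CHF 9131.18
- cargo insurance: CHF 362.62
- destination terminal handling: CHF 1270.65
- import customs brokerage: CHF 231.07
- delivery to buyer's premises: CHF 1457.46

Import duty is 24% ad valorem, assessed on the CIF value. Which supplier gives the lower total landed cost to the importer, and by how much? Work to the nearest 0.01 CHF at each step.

Supplier A (EXW):
CIF value = EXW price + inland to port + export clearance + origin terminal + freight + insurance = 336067.86 + 1214.24 + 194.13 + 881.43 + 9131.18 + 362.62 = 347851.46
Import duty = 347851.46 × 24% = 83484.35
Buyer bears (A): 1214.24 + 194.13 + 881.43 + 9131.18 + 362.62 + 1270.65 + 231.07 + 1457.46 = 14742.78
Landed cost (A) = invoice 336067.86 + 14742.78 + duty 83484.35 = 434294.99
Supplier B (FOB):
CIF value = FOB price + freight + insurance = 344306.06 + 9131.18 + 362.62 = 353799.86
Import duty = 353799.86 × 24% = 84911.97
Buyer bears (B): 9131.18 + 362.62 + 1270.65 + 231.07 + 1457.46 = 12452.98
Landed cost (B) = invoice 344306.06 + 12452.98 + duty 84911.97 = 441671.01
Difference = |434294.99 − 441671.01| = 7376.02

Supplier A is cheaper by CHF 7376.02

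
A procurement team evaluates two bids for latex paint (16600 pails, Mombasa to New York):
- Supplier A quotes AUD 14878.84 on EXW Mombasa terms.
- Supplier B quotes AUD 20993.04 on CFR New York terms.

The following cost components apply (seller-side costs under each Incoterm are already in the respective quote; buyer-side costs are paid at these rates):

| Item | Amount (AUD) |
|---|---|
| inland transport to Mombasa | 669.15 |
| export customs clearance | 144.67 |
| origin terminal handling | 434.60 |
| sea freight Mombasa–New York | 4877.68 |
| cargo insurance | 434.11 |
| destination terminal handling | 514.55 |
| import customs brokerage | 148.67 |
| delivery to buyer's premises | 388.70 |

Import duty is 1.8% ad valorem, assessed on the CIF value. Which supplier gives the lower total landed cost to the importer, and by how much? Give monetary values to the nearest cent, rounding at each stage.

Supplier A (EXW):
CIF value = EXW price + inland to port + export clearance + origin terminal + freight + insurance = 14878.84 + 669.15 + 144.67 + 434.60 + 4877.68 + 434.11 = 21439.05
Import duty = 21439.05 × 1.8% = 385.90
Buyer bears (A): 669.15 + 144.67 + 434.60 + 4877.68 + 434.11 + 514.55 + 148.67 + 388.70 = 7612.13
Landed cost (A) = invoice 14878.84 + 7612.13 + duty 385.90 = 22876.87
Supplier B (CFR):
CIF value = CFR price + insurance = 20993.04 + 434.11 = 21427.15
Import duty = 21427.15 × 1.8% = 385.69
Buyer bears (B): 434.11 + 514.55 + 148.67 + 388.70 = 1486.03
Landed cost (B) = invoice 20993.04 + 1486.03 + duty 385.69 = 22864.76
Difference = |22876.87 − 22864.76| = 12.11

Supplier B is cheaper by AUD 12.11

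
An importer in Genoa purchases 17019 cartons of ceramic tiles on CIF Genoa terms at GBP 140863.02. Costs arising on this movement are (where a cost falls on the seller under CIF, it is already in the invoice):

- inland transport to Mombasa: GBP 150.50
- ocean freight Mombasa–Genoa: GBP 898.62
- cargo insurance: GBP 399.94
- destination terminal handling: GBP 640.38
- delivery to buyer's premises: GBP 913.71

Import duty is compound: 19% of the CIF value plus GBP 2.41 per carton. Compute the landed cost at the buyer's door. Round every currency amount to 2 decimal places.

CIF: the seller pays costs through ocean freight and marine insurance to the destination port.
Already in the invoice (seller's account under CIF): inland to port, freight, insurance — exclude.
The CIF price already equals the CIF value: 140863.02
Ad valorem component: 140863.02 × 19% = 26763.97
Specific component: 17019 × 2.41 = 41015.79
Import duty = 26763.97 + 41015.79 = 67779.76
Buyer bears: destination terminal 640.38 + delivery 913.71 + duty 67779.76 = 69333.85
Landed cost = invoice 140863.02 + 69333.85 = 210196.87

Total landed cost: GBP 210196.87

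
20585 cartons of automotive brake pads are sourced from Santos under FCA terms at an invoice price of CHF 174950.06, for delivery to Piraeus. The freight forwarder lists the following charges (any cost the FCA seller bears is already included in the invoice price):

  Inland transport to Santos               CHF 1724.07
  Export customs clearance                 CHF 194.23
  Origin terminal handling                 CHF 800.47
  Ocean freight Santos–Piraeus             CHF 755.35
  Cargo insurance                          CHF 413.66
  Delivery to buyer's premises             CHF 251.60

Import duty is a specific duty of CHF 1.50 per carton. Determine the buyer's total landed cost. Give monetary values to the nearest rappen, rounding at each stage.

Total landed cost: CHF 208048.64

FCA: the seller delivers export-cleared goods to the carrier; the buyer bears costs from that point.
Already in the invoice (seller's account under FCA): inland to port, export clearance — exclude.
CIF value = FCA price + origin terminal + freight + insurance = 174950.06 + 800.47 + 755.35 + 413.66 = 176919.54
Import duty = 20585 × 1.50 = 30877.50
Buyer bears: origin terminal 800.47 + freight 755.35 + insurance 413.66 + delivery 251.60 + duty 30877.50 = 33098.58
Landed cost = invoice 174950.06 + 33098.58 = 208048.64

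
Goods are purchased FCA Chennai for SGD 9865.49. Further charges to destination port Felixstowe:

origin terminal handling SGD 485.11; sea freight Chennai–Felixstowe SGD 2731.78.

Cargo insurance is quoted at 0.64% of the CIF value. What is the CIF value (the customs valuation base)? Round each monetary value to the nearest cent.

CIF value: SGD 13166.65

Let C be the CIF value. C = FCA price + pre-shipment costs + freight + 0.64% × C
C − 0.64% × C = 9865.49 + 485.11 + 2731.78
0.9936 × C = 13082.38
C = 13082.38 / 0.9936 = 13166.65
Insurance premium = 0.64% × 13166.65 = 84.27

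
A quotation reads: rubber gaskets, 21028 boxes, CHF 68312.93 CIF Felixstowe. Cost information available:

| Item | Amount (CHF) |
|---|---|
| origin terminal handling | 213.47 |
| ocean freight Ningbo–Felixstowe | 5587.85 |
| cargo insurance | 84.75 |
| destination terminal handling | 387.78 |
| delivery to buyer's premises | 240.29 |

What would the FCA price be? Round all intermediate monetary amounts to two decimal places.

FCA price: CHF 62426.86

Not relevant to the conversion: destination terminal, delivery — on the buyer under both terms; not part of either seller's price.
From CIF to FCA, the seller no longer bears: origin terminal, freight, insurance.
FCA price = 68312.93 − 213.47 − 5587.85 − 84.75 = 62426.86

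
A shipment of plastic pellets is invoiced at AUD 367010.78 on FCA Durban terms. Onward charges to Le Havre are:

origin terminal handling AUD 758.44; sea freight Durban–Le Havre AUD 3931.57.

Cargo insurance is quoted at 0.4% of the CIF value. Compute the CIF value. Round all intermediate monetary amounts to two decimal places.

CIF value: AUD 373193.56

Let C be the CIF value. C = FCA price + pre-shipment costs + freight + 0.4% × C
C − 0.4% × C = 367010.78 + 758.44 + 3931.57
0.996 × C = 371700.79
C = 371700.79 / 0.996 = 373193.56
Insurance premium = 0.4% × 373193.56 = 1492.77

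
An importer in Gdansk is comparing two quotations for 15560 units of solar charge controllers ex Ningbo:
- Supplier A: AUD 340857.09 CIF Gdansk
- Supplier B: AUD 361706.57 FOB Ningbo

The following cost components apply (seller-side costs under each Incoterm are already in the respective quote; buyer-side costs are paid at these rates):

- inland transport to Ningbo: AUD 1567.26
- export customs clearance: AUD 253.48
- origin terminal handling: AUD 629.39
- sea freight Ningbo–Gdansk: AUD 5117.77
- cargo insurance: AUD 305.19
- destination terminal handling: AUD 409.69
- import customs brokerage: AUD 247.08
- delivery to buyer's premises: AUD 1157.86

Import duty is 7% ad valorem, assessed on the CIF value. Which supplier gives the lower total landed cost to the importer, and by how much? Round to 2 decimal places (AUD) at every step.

Supplier A (CIF):
The CIF price already equals the CIF value: 340857.09
Import duty = 340857.09 × 7% = 23860.00
Buyer bears (A): 409.69 + 247.08 + 1157.86 = 1814.63
Landed cost (A) = invoice 340857.09 + 1814.63 + duty 23860.00 = 366531.72
Supplier B (FOB):
CIF value = FOB price + freight + insurance = 361706.57 + 5117.77 + 305.19 = 367129.53
Import duty = 367129.53 × 7% = 25699.07
Buyer bears (B): 5117.77 + 305.19 + 409.69 + 247.08 + 1157.86 = 7237.59
Landed cost (B) = invoice 361706.57 + 7237.59 + duty 25699.07 = 394643.23
Difference = |366531.72 − 394643.23| = 28111.51

Supplier A is cheaper by AUD 28111.51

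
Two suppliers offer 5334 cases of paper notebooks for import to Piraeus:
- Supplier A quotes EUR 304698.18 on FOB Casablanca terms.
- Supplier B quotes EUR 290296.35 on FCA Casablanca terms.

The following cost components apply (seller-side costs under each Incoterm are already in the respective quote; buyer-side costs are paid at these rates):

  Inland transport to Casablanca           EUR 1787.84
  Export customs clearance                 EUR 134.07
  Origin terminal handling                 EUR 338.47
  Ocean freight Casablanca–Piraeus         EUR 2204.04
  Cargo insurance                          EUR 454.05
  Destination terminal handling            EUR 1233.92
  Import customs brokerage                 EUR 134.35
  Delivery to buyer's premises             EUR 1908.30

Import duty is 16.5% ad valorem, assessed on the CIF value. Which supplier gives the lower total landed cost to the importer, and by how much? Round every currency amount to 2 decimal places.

Supplier B is cheaper by EUR 16383.81

Supplier A (FOB):
CIF value = FOB price + freight + insurance = 304698.18 + 2204.04 + 454.05 = 307356.27
Import duty = 307356.27 × 16.5% = 50713.78
Buyer bears (A): 2204.04 + 454.05 + 1233.92 + 134.35 + 1908.30 = 5934.66
Landed cost (A) = invoice 304698.18 + 5934.66 + duty 50713.78 = 361346.62
Supplier B (FCA):
CIF value = FCA price + origin terminal + freight + insurance = 290296.35 + 338.47 + 2204.04 + 454.05 = 293292.91
Import duty = 293292.91 × 16.5% = 48393.33
Buyer bears (B): 338.47 + 2204.04 + 454.05 + 1233.92 + 134.35 + 1908.30 = 6273.13
Landed cost (B) = invoice 290296.35 + 6273.13 + duty 48393.33 = 344962.81
Difference = |361346.62 − 344962.81| = 16383.81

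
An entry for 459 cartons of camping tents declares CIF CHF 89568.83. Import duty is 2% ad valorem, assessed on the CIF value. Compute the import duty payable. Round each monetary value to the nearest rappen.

Import duty = 89568.83 × 2% = 1791.38

Import duty: CHF 1791.38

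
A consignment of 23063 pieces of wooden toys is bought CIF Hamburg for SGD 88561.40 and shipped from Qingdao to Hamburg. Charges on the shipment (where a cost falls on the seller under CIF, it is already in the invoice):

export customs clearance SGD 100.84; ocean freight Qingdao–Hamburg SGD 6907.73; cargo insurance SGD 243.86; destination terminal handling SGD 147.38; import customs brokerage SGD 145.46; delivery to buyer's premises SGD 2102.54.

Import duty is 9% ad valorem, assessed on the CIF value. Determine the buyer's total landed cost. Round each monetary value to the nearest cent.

Total landed cost: SGD 98927.31

CIF: the seller pays costs through ocean freight and marine insurance to the destination port.
Already in the invoice (seller's account under CIF): export clearance, freight, insurance — exclude.
The CIF price already equals the CIF value: 88561.40
Import duty = 88561.40 × 9% = 7970.53
Buyer bears: destination terminal 147.38 + brokerage 145.46 + delivery 2102.54 + duty 7970.53 = 10365.91
Landed cost = invoice 88561.40 + 10365.91 = 98927.31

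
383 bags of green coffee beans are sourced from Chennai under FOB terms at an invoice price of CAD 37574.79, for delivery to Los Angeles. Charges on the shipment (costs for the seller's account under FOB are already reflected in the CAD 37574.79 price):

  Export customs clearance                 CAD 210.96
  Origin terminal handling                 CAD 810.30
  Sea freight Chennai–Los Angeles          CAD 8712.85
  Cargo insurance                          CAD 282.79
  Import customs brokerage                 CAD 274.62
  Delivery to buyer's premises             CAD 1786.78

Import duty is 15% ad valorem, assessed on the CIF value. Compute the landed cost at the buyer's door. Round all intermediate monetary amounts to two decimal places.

FOB: the seller bears costs until goods are on board at the origin port; the buyer bears freight, insurance and all costs thereafter.
Already in the invoice (seller's account under FOB): export clearance, origin terminal — exclude.
CIF value = FOB price + freight + insurance = 37574.79 + 8712.85 + 282.79 = 46570.43
Import duty = 46570.43 × 15% = 6985.56
Buyer bears: freight 8712.85 + insurance 282.79 + brokerage 274.62 + delivery 1786.78 + duty 6985.56 = 18042.60
Landed cost = invoice 37574.79 + 18042.60 = 55617.39

Total landed cost: CAD 55617.39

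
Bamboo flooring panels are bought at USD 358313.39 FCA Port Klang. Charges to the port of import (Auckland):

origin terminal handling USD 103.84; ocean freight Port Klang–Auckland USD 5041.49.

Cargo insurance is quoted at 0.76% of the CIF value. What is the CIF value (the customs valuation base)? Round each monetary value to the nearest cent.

Let C be the CIF value. C = FCA price + pre-shipment costs + freight + 0.76% × C
C − 0.76% × C = 358313.39 + 103.84 + 5041.49
0.9924 × C = 363458.72
C = 363458.72 / 0.9924 = 366242.16
Insurance premium = 0.76% × 366242.16 = 2783.44

CIF value: USD 366242.16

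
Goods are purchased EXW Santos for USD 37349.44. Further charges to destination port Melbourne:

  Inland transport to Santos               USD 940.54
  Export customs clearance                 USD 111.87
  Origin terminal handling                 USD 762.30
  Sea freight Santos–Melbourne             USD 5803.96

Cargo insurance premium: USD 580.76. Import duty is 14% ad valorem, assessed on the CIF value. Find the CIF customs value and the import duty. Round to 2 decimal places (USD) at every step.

CIF = EXW price + pre-shipment costs + freight + insurance
CIF = 37349.44 + 940.54 + 111.87 + 762.30 + 5803.96 + 580.76 = 45548.87
Import duty = 45548.87 × 14% = 6376.84

CIF value: USD 45548.87; import duty: USD 6376.84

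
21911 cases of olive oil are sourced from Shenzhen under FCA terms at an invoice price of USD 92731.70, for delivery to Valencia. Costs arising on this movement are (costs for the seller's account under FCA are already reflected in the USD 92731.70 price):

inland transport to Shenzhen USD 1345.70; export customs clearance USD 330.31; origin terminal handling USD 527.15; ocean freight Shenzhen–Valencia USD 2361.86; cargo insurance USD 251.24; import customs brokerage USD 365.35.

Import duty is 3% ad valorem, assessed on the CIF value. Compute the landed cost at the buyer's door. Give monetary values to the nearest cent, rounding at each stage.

FCA: the seller delivers export-cleared goods to the carrier; the buyer bears costs from that point.
Already in the invoice (seller's account under FCA): inland to port, export clearance — exclude.
CIF value = FCA price + origin terminal + freight + insurance = 92731.70 + 527.15 + 2361.86 + 251.24 = 95871.95
Import duty = 95871.95 × 3% = 2876.16
Buyer bears: origin terminal 527.15 + freight 2361.86 + insurance 251.24 + brokerage 365.35 + duty 2876.16 = 6381.76
Landed cost = invoice 92731.70 + 6381.76 = 99113.46

Total landed cost: USD 99113.46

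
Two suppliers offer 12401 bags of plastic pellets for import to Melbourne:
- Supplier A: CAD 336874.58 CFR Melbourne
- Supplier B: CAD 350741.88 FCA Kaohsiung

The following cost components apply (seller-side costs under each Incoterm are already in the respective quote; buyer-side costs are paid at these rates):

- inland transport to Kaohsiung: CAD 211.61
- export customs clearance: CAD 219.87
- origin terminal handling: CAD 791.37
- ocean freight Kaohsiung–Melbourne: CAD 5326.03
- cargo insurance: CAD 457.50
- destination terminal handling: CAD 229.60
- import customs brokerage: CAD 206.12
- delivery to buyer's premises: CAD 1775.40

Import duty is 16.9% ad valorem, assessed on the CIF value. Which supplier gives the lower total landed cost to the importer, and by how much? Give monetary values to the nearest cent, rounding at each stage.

Supplier A is cheaper by CAD 23362.12

Supplier A (CFR):
CIF value = CFR price + insurance = 336874.58 + 457.50 = 337332.08
Import duty = 337332.08 × 16.9% = 57009.12
Buyer bears (A): 457.50 + 229.60 + 206.12 + 1775.40 = 2668.62
Landed cost (A) = invoice 336874.58 + 2668.62 + duty 57009.12 = 396552.32
Supplier B (FCA):
CIF value = FCA price + origin terminal + freight + insurance = 350741.88 + 791.37 + 5326.03 + 457.50 = 357316.78
Import duty = 357316.78 × 16.9% = 60386.54
Buyer bears (B): 791.37 + 5326.03 + 457.50 + 229.60 + 206.12 + 1775.40 = 8786.02
Landed cost (B) = invoice 350741.88 + 8786.02 + duty 60386.54 = 419914.44
Difference = |396552.32 − 419914.44| = 23362.12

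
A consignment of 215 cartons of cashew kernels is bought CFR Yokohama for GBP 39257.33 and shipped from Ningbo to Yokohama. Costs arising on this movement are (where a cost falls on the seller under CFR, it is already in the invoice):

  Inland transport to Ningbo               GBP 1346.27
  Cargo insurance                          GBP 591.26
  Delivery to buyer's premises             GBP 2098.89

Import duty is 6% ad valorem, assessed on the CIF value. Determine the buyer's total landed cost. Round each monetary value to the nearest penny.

CFR: the seller pays costs through ocean freight to the destination port, but not insurance.
Already in the invoice (seller's account under CFR): inland to port — exclude.
CIF value = CFR price + insurance = 39257.33 + 591.26 = 39848.59
Import duty = 39848.59 × 6% = 2390.92
Buyer bears: insurance 591.26 + delivery 2098.89 + duty 2390.92 = 5081.07
Landed cost = invoice 39257.33 + 5081.07 = 44338.40

Total landed cost: GBP 44338.40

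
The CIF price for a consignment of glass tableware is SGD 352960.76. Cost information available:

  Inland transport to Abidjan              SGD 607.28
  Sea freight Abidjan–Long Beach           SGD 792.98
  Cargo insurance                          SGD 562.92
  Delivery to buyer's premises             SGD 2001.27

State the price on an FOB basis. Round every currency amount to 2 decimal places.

Not relevant to the conversion: inland to port — on the seller under both CIF and FOB; already in the CIF price and stays in the FOB price. delivery — on the buyer under both terms; not part of either seller's price.
From CIF to FOB, the seller no longer bears: freight, insurance.
FOB price = 352960.76 − 792.98 − 562.92 = 351604.86

FOB price: SGD 351604.86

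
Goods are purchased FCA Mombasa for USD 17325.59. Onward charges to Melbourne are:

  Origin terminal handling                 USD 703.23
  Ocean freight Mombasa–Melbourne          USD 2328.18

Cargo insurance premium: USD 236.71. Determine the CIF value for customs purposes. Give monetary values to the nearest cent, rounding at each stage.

CIF value: USD 20593.71

CIF = FCA price + pre-shipment costs + freight + insurance
CIF = 17325.59 + 703.23 + 2328.18 + 236.71 = 20593.71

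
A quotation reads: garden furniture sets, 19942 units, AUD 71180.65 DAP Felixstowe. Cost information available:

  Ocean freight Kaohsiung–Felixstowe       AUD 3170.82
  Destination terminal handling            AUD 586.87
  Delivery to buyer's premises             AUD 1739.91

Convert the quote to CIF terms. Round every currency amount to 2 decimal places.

Not relevant to the conversion: freight — on the seller under both DAP and CIF; already in the DAP price and stays in the CIF price.
From DAP to CIF, the seller no longer bears: destination terminal, delivery.
CIF price = 71180.65 − 586.87 − 1739.91 = 68853.87

CIF price: AUD 68853.87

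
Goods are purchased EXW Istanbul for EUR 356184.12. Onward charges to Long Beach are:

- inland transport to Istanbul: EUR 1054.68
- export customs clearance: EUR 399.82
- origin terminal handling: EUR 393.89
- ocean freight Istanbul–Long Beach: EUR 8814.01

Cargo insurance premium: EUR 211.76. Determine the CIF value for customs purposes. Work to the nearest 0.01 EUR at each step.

CIF value: EUR 367058.28

CIF = EXW price + pre-shipment costs + freight + insurance
CIF = 356184.12 + 1054.68 + 399.82 + 393.89 + 8814.01 + 211.76 = 367058.28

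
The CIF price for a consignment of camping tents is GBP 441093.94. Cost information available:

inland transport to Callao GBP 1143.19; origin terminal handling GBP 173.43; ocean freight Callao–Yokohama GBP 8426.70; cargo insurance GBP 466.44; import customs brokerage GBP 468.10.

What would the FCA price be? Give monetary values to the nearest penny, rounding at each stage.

FCA price: GBP 432027.37

Not relevant to the conversion: inland to port — on the seller under both CIF and FCA; already in the CIF price and stays in the FCA price. brokerage — on the buyer under both terms; not part of either seller's price.
From CIF to FCA, the seller no longer bears: origin terminal, freight, insurance.
FCA price = 441093.94 − 173.43 − 8426.70 − 466.44 = 432027.37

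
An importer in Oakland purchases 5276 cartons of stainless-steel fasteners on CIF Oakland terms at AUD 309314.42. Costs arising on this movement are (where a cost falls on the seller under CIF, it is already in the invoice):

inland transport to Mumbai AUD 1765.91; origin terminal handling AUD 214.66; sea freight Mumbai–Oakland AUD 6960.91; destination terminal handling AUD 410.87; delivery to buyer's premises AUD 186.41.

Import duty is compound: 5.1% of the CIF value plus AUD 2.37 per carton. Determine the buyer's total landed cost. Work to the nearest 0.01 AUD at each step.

CIF: the seller pays costs through ocean freight and marine insurance to the destination port.
Already in the invoice (seller's account under CIF): inland to port, origin terminal, freight — exclude.
The CIF price already equals the CIF value: 309314.42
Ad valorem component: 309314.42 × 5.1% = 15775.04
Specific component: 5276 × 2.37 = 12504.12
Import duty = 15775.04 + 12504.12 = 28279.16
Buyer bears: destination terminal 410.87 + delivery 186.41 + duty 28279.16 = 28876.44
Landed cost = invoice 309314.42 + 28876.44 = 338190.86

Total landed cost: AUD 338190.86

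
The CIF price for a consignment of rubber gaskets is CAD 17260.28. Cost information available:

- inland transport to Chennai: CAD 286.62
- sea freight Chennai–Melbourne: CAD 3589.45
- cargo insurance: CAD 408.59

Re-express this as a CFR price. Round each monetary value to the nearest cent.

CFR price: CAD 16851.69

Not relevant to the conversion: inland to port, freight — on the seller under both CIF and CFR; already in the CIF price and stays in the CFR price.
From CIF to CFR, the seller no longer bears: insurance.
CFR price = 17260.28 − 408.59 = 16851.69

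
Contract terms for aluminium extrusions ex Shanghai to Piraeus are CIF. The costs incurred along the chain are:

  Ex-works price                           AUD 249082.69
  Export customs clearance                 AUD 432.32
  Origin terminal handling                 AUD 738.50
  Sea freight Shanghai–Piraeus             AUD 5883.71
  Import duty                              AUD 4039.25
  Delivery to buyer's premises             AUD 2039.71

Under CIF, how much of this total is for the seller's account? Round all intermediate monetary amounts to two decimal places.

Seller's account: AUD 256137.22

CIF: the seller pays costs through ocean freight and marine insurance to the destination port.
Seller's account: goods 249082.69 + export clearance 432.32 + origin terminal 738.50 + freight 5883.71 = 256137.22
Buyer's account: duty 4039.25 + delivery 2039.71 = 6078.96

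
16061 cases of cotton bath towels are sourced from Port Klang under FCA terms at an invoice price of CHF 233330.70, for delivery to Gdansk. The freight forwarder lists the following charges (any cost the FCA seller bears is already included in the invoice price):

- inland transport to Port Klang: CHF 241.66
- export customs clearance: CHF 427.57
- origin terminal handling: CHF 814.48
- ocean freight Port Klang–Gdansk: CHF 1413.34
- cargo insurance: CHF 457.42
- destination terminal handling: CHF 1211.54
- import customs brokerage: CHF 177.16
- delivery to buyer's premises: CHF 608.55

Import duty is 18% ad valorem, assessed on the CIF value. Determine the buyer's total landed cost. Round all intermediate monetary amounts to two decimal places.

FCA: the seller delivers export-cleared goods to the carrier; the buyer bears costs from that point.
Already in the invoice (seller's account under FCA): inland to port, export clearance — exclude.
CIF value = FCA price + origin terminal + freight + insurance = 233330.70 + 814.48 + 1413.34 + 457.42 = 236015.94
Import duty = 236015.94 × 18% = 42482.87
Buyer bears: origin terminal 814.48 + freight 1413.34 + insurance 457.42 + destination terminal 1211.54 + brokerage 177.16 + delivery 608.55 + duty 42482.87 = 47165.36
Landed cost = invoice 233330.70 + 47165.36 = 280496.06

Total landed cost: CHF 280496.06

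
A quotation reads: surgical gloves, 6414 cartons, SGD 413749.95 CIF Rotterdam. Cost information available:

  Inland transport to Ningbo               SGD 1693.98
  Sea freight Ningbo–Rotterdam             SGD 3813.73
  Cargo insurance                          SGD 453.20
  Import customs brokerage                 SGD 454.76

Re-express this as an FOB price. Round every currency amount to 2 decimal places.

FOB price: SGD 409483.02

Not relevant to the conversion: inland to port — on the seller under both CIF and FOB; already in the CIF price and stays in the FOB price. brokerage — on the buyer under both terms; not part of either seller's price.
From CIF to FOB, the seller no longer bears: freight, insurance.
FOB price = 413749.95 − 3813.73 − 453.20 = 409483.02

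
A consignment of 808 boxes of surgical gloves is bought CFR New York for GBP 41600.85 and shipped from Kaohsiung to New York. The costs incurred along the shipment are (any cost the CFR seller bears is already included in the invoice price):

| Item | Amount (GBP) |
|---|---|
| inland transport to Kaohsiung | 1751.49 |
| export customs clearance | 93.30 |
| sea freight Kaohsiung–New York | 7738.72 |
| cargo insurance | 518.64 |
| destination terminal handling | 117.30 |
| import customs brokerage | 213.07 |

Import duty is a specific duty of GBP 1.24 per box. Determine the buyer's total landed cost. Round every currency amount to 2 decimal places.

CFR: the seller pays costs through ocean freight to the destination port, but not insurance.
Already in the invoice (seller's account under CFR): inland to port, export clearance, freight — exclude.
CIF value = CFR price + insurance = 41600.85 + 518.64 = 42119.49
Import duty = 808 × 1.24 = 1001.92
Buyer bears: insurance 518.64 + destination terminal 117.30 + brokerage 213.07 + duty 1001.92 = 1850.93
Landed cost = invoice 41600.85 + 1850.93 = 43451.78

Total landed cost: GBP 43451.78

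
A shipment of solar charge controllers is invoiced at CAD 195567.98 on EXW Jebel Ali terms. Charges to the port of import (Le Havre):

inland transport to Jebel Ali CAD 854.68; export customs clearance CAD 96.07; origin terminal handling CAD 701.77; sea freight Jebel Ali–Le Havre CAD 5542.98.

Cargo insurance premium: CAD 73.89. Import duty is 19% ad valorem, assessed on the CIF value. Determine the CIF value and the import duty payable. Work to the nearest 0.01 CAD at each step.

CIF value: CAD 202837.37; import duty: CAD 38539.10

CIF = EXW price + pre-shipment costs + freight + insurance
CIF = 195567.98 + 854.68 + 96.07 + 701.77 + 5542.98 + 73.89 = 202837.37
Import duty = 202837.37 × 19% = 38539.10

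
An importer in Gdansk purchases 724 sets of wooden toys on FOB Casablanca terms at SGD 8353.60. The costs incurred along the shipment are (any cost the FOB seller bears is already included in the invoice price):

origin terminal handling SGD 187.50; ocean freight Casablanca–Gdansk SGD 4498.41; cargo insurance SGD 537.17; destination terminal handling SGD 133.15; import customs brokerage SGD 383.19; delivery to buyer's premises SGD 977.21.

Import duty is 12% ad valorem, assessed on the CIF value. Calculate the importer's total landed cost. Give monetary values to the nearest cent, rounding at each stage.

FOB: the seller bears costs until goods are on board at the origin port; the buyer bears freight, insurance and all costs thereafter.
Already in the invoice (seller's account under FOB): origin terminal — exclude.
CIF value = FOB price + freight + insurance = 8353.60 + 4498.41 + 537.17 = 13389.18
Import duty = 13389.18 × 12% = 1606.70
Buyer bears: freight 4498.41 + insurance 537.17 + destination terminal 133.15 + brokerage 383.19 + delivery 977.21 + duty 1606.70 = 8135.83
Landed cost = invoice 8353.60 + 8135.83 = 16489.43

Total landed cost: SGD 16489.43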